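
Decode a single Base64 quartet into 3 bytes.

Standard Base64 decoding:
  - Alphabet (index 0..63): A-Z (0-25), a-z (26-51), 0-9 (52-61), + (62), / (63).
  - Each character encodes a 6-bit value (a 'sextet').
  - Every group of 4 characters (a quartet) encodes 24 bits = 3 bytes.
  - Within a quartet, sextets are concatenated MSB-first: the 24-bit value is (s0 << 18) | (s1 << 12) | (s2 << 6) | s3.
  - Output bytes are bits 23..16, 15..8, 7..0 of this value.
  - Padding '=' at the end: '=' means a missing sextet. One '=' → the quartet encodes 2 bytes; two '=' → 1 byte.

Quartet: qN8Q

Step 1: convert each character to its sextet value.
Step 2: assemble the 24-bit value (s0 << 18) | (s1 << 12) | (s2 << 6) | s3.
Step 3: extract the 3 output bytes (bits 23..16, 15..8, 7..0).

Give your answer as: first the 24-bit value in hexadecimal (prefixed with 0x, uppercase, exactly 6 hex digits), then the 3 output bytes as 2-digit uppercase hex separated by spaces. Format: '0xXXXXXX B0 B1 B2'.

Sextets: q=42, N=13, 8=60, Q=16
24-bit: (42<<18) | (13<<12) | (60<<6) | 16
      = 0xA80000 | 0x00D000 | 0x000F00 | 0x000010
      = 0xA8DF10
Bytes: (v>>16)&0xFF=A8, (v>>8)&0xFF=DF, v&0xFF=10

Answer: 0xA8DF10 A8 DF 10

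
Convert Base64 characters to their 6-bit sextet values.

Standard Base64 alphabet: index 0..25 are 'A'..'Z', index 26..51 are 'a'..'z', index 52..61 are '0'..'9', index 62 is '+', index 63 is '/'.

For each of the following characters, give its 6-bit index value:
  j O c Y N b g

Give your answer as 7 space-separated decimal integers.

Answer: 35 14 28 24 13 27 32

Derivation:
'j': a..z range, 26 + ord('j') − ord('a') = 35
'O': A..Z range, ord('O') − ord('A') = 14
'c': a..z range, 26 + ord('c') − ord('a') = 28
'Y': A..Z range, ord('Y') − ord('A') = 24
'N': A..Z range, ord('N') − ord('A') = 13
'b': a..z range, 26 + ord('b') − ord('a') = 27
'g': a..z range, 26 + ord('g') − ord('a') = 32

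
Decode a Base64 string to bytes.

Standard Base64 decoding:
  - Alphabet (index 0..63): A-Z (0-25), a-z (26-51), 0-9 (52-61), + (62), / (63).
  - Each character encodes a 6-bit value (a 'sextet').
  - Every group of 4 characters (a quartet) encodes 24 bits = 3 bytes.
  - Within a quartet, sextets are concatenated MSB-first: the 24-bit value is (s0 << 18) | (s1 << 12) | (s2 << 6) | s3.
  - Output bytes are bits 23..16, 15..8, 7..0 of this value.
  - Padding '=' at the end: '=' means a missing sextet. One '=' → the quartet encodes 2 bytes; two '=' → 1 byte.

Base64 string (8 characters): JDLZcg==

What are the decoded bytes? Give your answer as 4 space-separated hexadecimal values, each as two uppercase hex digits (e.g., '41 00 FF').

After char 0 ('J'=9): chars_in_quartet=1 acc=0x9 bytes_emitted=0
After char 1 ('D'=3): chars_in_quartet=2 acc=0x243 bytes_emitted=0
After char 2 ('L'=11): chars_in_quartet=3 acc=0x90CB bytes_emitted=0
After char 3 ('Z'=25): chars_in_quartet=4 acc=0x2432D9 -> emit 24 32 D9, reset; bytes_emitted=3
After char 4 ('c'=28): chars_in_quartet=1 acc=0x1C bytes_emitted=3
After char 5 ('g'=32): chars_in_quartet=2 acc=0x720 bytes_emitted=3
Padding '==': partial quartet acc=0x720 -> emit 72; bytes_emitted=4

Answer: 24 32 D9 72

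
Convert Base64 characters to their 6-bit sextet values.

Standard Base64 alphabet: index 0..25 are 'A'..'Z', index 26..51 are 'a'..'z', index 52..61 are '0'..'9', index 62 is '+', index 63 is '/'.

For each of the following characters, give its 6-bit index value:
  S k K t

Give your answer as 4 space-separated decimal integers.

'S': A..Z range, ord('S') − ord('A') = 18
'k': a..z range, 26 + ord('k') − ord('a') = 36
'K': A..Z range, ord('K') − ord('A') = 10
't': a..z range, 26 + ord('t') − ord('a') = 45

Answer: 18 36 10 45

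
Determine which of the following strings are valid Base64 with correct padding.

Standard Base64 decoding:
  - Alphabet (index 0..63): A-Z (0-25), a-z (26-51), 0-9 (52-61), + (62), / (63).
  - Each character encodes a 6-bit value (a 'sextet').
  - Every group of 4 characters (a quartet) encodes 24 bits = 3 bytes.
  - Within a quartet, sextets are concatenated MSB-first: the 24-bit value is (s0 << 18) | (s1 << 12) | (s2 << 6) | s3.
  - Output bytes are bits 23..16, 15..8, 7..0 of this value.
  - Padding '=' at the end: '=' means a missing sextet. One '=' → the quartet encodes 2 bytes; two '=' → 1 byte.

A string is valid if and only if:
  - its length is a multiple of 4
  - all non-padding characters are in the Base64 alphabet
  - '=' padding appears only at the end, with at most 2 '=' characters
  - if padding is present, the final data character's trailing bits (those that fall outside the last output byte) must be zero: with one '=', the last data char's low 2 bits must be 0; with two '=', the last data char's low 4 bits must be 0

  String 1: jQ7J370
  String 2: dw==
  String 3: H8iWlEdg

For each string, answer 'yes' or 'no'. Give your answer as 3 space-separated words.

Answer: no yes yes

Derivation:
String 1: 'jQ7J370' → invalid (len=7 not mult of 4)
String 2: 'dw==' → valid
String 3: 'H8iWlEdg' → valid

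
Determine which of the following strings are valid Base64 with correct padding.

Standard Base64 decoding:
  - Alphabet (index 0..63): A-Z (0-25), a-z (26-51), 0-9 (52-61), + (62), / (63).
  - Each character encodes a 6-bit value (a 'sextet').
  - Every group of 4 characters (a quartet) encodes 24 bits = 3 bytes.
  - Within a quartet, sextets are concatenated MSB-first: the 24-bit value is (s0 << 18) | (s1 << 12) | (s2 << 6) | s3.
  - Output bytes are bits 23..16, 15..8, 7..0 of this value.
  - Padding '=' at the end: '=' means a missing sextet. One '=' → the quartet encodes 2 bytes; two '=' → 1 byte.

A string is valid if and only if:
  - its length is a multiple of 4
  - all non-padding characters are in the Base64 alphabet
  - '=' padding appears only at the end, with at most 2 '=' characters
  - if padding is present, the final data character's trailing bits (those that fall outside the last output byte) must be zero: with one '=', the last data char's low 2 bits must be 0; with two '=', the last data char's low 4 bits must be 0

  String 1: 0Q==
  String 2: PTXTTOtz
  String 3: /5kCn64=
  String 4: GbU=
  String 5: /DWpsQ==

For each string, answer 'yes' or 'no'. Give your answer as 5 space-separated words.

String 1: '0Q==' → valid
String 2: 'PTXTTOtz' → valid
String 3: '/5kCn64=' → valid
String 4: 'GbU=' → valid
String 5: '/DWpsQ==' → valid

Answer: yes yes yes yes yes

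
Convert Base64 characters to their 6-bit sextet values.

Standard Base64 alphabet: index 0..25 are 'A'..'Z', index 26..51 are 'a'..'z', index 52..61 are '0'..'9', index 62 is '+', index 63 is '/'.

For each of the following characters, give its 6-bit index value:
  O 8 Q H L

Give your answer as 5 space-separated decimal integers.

'O': A..Z range, ord('O') − ord('A') = 14
'8': 0..9 range, 52 + ord('8') − ord('0') = 60
'Q': A..Z range, ord('Q') − ord('A') = 16
'H': A..Z range, ord('H') − ord('A') = 7
'L': A..Z range, ord('L') − ord('A') = 11

Answer: 14 60 16 7 11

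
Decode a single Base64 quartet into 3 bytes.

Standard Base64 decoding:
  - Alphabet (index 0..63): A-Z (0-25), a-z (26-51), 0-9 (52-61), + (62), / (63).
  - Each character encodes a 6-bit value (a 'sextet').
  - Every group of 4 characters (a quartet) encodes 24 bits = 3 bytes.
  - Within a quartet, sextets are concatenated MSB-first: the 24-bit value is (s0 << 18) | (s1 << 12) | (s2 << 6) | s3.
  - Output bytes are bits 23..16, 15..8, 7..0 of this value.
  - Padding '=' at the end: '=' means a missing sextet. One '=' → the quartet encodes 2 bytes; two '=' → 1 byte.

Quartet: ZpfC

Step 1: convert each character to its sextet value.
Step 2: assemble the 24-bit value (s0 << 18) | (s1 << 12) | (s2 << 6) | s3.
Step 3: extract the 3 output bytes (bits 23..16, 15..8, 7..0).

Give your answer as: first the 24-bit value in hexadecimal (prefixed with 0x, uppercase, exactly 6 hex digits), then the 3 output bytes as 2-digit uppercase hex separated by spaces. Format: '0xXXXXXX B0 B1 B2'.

Answer: 0x6697C2 66 97 C2

Derivation:
Sextets: Z=25, p=41, f=31, C=2
24-bit: (25<<18) | (41<<12) | (31<<6) | 2
      = 0x640000 | 0x029000 | 0x0007C0 | 0x000002
      = 0x6697C2
Bytes: (v>>16)&0xFF=66, (v>>8)&0xFF=97, v&0xFF=C2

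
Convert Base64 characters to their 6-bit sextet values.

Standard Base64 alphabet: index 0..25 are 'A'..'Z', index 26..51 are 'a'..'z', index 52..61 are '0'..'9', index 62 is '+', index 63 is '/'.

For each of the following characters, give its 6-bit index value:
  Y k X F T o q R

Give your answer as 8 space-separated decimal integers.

Answer: 24 36 23 5 19 40 42 17

Derivation:
'Y': A..Z range, ord('Y') − ord('A') = 24
'k': a..z range, 26 + ord('k') − ord('a') = 36
'X': A..Z range, ord('X') − ord('A') = 23
'F': A..Z range, ord('F') − ord('A') = 5
'T': A..Z range, ord('T') − ord('A') = 19
'o': a..z range, 26 + ord('o') − ord('a') = 40
'q': a..z range, 26 + ord('q') − ord('a') = 42
'R': A..Z range, ord('R') − ord('A') = 17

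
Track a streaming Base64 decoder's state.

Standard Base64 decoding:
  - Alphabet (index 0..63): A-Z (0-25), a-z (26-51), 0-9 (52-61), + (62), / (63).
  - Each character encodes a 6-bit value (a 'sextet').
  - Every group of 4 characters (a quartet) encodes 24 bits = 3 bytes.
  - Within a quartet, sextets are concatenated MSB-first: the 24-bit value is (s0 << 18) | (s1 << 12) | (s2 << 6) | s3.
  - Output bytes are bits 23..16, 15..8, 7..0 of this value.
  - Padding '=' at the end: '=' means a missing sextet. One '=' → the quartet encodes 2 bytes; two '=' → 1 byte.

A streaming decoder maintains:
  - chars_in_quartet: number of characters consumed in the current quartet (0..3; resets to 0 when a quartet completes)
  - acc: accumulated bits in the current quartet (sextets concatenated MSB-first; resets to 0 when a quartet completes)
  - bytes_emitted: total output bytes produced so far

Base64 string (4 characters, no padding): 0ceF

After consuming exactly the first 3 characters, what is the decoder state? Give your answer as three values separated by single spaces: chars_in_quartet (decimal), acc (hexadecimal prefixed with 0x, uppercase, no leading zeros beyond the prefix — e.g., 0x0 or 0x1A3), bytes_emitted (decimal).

Answer: 3 0x3471E 0

Derivation:
After char 0 ('0'=52): chars_in_quartet=1 acc=0x34 bytes_emitted=0
After char 1 ('c'=28): chars_in_quartet=2 acc=0xD1C bytes_emitted=0
After char 2 ('e'=30): chars_in_quartet=3 acc=0x3471E bytes_emitted=0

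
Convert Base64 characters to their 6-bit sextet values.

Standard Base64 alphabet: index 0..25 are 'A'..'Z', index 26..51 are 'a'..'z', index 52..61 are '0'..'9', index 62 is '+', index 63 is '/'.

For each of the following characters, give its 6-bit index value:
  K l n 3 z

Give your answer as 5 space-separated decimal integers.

'K': A..Z range, ord('K') − ord('A') = 10
'l': a..z range, 26 + ord('l') − ord('a') = 37
'n': a..z range, 26 + ord('n') − ord('a') = 39
'3': 0..9 range, 52 + ord('3') − ord('0') = 55
'z': a..z range, 26 + ord('z') − ord('a') = 51

Answer: 10 37 39 55 51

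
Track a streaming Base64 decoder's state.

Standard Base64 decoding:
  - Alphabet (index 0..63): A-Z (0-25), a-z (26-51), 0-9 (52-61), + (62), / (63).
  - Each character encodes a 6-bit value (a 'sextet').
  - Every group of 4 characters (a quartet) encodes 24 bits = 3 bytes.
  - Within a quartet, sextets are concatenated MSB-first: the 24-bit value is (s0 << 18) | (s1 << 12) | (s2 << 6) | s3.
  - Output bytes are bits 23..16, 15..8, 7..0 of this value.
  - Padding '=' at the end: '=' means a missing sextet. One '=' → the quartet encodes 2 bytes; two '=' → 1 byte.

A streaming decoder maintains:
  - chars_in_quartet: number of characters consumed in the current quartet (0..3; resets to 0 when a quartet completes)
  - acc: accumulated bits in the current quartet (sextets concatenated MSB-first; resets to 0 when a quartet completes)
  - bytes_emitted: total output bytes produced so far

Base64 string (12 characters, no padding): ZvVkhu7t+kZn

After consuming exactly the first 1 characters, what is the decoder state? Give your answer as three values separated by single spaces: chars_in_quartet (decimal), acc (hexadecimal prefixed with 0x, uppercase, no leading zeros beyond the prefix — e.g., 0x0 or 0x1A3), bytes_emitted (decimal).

Answer: 1 0x19 0

Derivation:
After char 0 ('Z'=25): chars_in_quartet=1 acc=0x19 bytes_emitted=0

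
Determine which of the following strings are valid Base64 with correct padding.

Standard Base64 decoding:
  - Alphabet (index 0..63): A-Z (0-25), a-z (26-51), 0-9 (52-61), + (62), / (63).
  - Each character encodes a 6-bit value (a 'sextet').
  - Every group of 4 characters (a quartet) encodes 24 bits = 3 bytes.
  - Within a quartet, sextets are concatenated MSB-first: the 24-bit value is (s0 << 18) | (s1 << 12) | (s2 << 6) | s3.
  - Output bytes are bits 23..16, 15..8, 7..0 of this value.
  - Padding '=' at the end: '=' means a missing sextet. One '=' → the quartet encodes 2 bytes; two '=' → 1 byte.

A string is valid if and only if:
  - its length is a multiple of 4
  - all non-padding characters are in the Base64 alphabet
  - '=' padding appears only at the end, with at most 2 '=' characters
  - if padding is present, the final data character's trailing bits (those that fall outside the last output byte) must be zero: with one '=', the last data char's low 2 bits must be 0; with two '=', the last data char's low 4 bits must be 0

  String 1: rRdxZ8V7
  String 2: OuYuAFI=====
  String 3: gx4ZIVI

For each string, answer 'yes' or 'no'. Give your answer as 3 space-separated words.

String 1: 'rRdxZ8V7' → valid
String 2: 'OuYuAFI=====' → invalid (5 pad chars (max 2))
String 3: 'gx4ZIVI' → invalid (len=7 not mult of 4)

Answer: yes no no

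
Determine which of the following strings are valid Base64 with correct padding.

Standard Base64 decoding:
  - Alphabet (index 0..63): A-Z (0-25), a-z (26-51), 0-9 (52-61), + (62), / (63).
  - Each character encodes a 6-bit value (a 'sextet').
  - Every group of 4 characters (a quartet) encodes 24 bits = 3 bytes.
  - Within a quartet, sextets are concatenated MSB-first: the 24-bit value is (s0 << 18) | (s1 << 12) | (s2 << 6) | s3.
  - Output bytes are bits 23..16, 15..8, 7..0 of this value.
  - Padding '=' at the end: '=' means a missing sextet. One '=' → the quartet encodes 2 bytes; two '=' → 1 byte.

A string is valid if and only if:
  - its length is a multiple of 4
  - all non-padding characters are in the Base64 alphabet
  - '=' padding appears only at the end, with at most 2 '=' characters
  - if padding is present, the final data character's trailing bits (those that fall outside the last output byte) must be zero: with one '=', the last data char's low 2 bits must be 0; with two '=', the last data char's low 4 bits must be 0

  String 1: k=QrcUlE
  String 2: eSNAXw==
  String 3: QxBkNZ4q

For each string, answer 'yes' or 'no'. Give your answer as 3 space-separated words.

String 1: 'k=QrcUlE' → invalid (bad char(s): ['=']; '=' in middle)
String 2: 'eSNAXw==' → valid
String 3: 'QxBkNZ4q' → valid

Answer: no yes yes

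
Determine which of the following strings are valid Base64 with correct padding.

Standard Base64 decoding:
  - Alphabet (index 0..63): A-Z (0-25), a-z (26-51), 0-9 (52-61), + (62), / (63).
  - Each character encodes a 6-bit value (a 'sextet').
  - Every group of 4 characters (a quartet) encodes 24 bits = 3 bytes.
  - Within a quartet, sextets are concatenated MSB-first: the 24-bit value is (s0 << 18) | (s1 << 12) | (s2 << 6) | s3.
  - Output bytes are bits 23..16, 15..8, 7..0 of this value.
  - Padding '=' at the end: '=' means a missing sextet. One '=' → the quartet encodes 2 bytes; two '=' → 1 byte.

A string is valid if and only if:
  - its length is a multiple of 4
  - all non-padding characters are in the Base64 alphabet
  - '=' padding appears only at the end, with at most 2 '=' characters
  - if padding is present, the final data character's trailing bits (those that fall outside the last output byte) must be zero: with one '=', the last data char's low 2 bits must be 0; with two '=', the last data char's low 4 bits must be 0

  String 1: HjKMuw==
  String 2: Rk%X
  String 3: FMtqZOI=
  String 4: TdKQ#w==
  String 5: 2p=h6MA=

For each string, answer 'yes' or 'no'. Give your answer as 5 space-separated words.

Answer: yes no yes no no

Derivation:
String 1: 'HjKMuw==' → valid
String 2: 'Rk%X' → invalid (bad char(s): ['%'])
String 3: 'FMtqZOI=' → valid
String 4: 'TdKQ#w==' → invalid (bad char(s): ['#'])
String 5: '2p=h6MA=' → invalid (bad char(s): ['=']; '=' in middle)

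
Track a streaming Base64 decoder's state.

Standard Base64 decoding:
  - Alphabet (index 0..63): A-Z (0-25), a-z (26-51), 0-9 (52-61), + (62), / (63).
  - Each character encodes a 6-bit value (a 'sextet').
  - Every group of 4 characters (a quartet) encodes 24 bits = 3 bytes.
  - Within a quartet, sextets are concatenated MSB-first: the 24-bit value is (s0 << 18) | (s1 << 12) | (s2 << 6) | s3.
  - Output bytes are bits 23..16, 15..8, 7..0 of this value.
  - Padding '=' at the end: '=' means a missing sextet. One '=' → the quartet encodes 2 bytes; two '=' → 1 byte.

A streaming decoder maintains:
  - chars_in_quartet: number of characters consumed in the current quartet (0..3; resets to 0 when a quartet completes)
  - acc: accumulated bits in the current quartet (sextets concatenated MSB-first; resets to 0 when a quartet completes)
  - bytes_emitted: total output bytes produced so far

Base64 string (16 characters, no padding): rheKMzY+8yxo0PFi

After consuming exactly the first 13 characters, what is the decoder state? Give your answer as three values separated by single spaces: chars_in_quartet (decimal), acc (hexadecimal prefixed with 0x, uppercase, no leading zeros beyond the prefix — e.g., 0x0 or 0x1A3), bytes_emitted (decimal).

Answer: 1 0x34 9

Derivation:
After char 0 ('r'=43): chars_in_quartet=1 acc=0x2B bytes_emitted=0
After char 1 ('h'=33): chars_in_quartet=2 acc=0xAE1 bytes_emitted=0
After char 2 ('e'=30): chars_in_quartet=3 acc=0x2B85E bytes_emitted=0
After char 3 ('K'=10): chars_in_quartet=4 acc=0xAE178A -> emit AE 17 8A, reset; bytes_emitted=3
After char 4 ('M'=12): chars_in_quartet=1 acc=0xC bytes_emitted=3
After char 5 ('z'=51): chars_in_quartet=2 acc=0x333 bytes_emitted=3
After char 6 ('Y'=24): chars_in_quartet=3 acc=0xCCD8 bytes_emitted=3
After char 7 ('+'=62): chars_in_quartet=4 acc=0x33363E -> emit 33 36 3E, reset; bytes_emitted=6
After char 8 ('8'=60): chars_in_quartet=1 acc=0x3C bytes_emitted=6
After char 9 ('y'=50): chars_in_quartet=2 acc=0xF32 bytes_emitted=6
After char 10 ('x'=49): chars_in_quartet=3 acc=0x3CCB1 bytes_emitted=6
After char 11 ('o'=40): chars_in_quartet=4 acc=0xF32C68 -> emit F3 2C 68, reset; bytes_emitted=9
After char 12 ('0'=52): chars_in_quartet=1 acc=0x34 bytes_emitted=9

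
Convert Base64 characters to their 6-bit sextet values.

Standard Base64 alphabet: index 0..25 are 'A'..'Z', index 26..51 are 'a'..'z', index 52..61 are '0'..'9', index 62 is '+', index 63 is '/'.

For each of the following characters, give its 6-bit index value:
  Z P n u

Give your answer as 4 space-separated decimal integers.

'Z': A..Z range, ord('Z') − ord('A') = 25
'P': A..Z range, ord('P') − ord('A') = 15
'n': a..z range, 26 + ord('n') − ord('a') = 39
'u': a..z range, 26 + ord('u') − ord('a') = 46

Answer: 25 15 39 46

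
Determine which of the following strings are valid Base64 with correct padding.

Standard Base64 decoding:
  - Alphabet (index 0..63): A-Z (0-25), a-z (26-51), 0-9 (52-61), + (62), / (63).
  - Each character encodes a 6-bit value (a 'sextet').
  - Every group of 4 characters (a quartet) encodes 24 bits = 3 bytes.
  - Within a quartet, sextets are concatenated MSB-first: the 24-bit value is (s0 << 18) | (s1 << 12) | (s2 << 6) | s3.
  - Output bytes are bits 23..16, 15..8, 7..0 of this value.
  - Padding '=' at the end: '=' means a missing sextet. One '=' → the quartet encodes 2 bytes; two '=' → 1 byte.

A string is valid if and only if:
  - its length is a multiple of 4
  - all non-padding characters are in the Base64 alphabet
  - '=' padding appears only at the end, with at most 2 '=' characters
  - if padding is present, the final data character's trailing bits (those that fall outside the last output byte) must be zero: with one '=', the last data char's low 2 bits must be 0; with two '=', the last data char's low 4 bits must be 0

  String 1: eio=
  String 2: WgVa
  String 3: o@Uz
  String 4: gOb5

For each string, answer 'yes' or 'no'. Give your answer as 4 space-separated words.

String 1: 'eio=' → valid
String 2: 'WgVa' → valid
String 3: 'o@Uz' → invalid (bad char(s): ['@'])
String 4: 'gOb5' → valid

Answer: yes yes no yes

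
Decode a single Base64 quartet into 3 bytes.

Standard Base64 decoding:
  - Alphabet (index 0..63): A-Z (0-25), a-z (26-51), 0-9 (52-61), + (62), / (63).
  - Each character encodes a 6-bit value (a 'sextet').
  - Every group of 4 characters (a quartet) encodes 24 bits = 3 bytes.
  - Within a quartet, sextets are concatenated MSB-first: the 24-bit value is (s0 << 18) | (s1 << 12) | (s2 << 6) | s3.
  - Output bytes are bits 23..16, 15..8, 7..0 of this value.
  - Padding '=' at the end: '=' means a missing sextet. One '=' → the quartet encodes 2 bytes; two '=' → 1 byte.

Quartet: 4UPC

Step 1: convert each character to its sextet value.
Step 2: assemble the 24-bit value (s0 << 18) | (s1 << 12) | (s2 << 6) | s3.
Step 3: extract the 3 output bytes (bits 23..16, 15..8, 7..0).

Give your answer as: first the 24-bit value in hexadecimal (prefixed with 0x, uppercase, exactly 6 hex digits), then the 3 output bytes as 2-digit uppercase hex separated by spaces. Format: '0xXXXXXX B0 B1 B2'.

Sextets: 4=56, U=20, P=15, C=2
24-bit: (56<<18) | (20<<12) | (15<<6) | 2
      = 0xE00000 | 0x014000 | 0x0003C0 | 0x000002
      = 0xE143C2
Bytes: (v>>16)&0xFF=E1, (v>>8)&0xFF=43, v&0xFF=C2

Answer: 0xE143C2 E1 43 C2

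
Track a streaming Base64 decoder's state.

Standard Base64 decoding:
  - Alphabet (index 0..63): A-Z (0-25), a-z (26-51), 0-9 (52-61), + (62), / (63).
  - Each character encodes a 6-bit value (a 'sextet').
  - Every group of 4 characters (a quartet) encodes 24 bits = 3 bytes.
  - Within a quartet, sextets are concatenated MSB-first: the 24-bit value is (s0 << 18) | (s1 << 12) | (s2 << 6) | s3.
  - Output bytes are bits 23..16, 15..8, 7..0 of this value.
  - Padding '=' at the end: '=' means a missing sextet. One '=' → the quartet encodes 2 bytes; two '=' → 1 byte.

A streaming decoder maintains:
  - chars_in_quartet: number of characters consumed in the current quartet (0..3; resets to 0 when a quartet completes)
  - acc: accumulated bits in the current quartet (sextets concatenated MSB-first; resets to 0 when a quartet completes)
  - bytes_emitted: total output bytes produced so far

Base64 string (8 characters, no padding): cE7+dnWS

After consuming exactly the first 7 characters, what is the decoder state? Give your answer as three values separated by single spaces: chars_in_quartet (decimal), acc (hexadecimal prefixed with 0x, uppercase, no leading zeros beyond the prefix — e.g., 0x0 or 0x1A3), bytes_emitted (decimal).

Answer: 3 0x1D9D6 3

Derivation:
After char 0 ('c'=28): chars_in_quartet=1 acc=0x1C bytes_emitted=0
After char 1 ('E'=4): chars_in_quartet=2 acc=0x704 bytes_emitted=0
After char 2 ('7'=59): chars_in_quartet=3 acc=0x1C13B bytes_emitted=0
After char 3 ('+'=62): chars_in_quartet=4 acc=0x704EFE -> emit 70 4E FE, reset; bytes_emitted=3
After char 4 ('d'=29): chars_in_quartet=1 acc=0x1D bytes_emitted=3
After char 5 ('n'=39): chars_in_quartet=2 acc=0x767 bytes_emitted=3
After char 6 ('W'=22): chars_in_quartet=3 acc=0x1D9D6 bytes_emitted=3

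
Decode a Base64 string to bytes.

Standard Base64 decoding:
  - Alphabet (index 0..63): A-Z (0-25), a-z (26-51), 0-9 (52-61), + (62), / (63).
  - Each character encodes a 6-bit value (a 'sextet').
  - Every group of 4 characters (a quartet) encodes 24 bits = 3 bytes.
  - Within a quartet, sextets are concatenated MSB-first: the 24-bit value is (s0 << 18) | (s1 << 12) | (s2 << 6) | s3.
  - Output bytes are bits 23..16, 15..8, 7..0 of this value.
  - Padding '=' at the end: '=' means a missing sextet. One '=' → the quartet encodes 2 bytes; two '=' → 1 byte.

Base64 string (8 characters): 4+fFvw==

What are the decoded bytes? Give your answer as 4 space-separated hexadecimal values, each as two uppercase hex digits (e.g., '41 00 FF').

After char 0 ('4'=56): chars_in_quartet=1 acc=0x38 bytes_emitted=0
After char 1 ('+'=62): chars_in_quartet=2 acc=0xE3E bytes_emitted=0
After char 2 ('f'=31): chars_in_quartet=3 acc=0x38F9F bytes_emitted=0
After char 3 ('F'=5): chars_in_quartet=4 acc=0xE3E7C5 -> emit E3 E7 C5, reset; bytes_emitted=3
After char 4 ('v'=47): chars_in_quartet=1 acc=0x2F bytes_emitted=3
After char 5 ('w'=48): chars_in_quartet=2 acc=0xBF0 bytes_emitted=3
Padding '==': partial quartet acc=0xBF0 -> emit BF; bytes_emitted=4

Answer: E3 E7 C5 BF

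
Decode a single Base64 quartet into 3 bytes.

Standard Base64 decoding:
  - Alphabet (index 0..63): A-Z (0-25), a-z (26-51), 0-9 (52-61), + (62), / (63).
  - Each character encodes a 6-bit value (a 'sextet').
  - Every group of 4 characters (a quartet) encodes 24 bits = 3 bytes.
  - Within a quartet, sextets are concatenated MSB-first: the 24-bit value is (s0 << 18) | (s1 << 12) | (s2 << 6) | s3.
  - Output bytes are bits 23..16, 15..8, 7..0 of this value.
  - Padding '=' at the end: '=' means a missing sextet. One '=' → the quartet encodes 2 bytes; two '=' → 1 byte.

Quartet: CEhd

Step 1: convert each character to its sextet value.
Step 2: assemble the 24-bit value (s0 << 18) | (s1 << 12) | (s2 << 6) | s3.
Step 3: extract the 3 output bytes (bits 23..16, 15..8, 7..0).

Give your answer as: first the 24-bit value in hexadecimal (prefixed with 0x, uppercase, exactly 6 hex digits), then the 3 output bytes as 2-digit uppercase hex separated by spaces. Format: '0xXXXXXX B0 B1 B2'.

Sextets: C=2, E=4, h=33, d=29
24-bit: (2<<18) | (4<<12) | (33<<6) | 29
      = 0x080000 | 0x004000 | 0x000840 | 0x00001D
      = 0x08485D
Bytes: (v>>16)&0xFF=08, (v>>8)&0xFF=48, v&0xFF=5D

Answer: 0x08485D 08 48 5D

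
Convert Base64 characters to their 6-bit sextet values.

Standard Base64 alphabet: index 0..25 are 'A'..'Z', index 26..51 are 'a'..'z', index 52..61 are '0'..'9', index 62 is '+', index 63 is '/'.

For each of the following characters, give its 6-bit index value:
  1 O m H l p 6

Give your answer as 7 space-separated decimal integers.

'1': 0..9 range, 52 + ord('1') − ord('0') = 53
'O': A..Z range, ord('O') − ord('A') = 14
'm': a..z range, 26 + ord('m') − ord('a') = 38
'H': A..Z range, ord('H') − ord('A') = 7
'l': a..z range, 26 + ord('l') − ord('a') = 37
'p': a..z range, 26 + ord('p') − ord('a') = 41
'6': 0..9 range, 52 + ord('6') − ord('0') = 58

Answer: 53 14 38 7 37 41 58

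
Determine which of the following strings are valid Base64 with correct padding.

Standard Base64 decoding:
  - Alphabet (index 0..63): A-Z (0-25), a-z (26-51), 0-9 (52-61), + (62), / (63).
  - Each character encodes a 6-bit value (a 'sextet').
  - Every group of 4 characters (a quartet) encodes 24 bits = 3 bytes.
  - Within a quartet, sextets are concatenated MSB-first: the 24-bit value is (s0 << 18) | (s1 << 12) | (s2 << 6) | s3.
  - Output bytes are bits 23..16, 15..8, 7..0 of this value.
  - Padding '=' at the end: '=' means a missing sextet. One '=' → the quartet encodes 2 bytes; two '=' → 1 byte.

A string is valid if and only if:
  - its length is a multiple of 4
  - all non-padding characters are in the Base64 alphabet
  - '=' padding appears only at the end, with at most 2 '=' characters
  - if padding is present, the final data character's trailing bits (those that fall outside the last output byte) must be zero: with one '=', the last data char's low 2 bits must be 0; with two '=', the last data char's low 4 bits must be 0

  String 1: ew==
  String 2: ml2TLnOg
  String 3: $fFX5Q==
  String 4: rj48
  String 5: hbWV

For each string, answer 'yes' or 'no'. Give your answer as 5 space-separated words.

String 1: 'ew==' → valid
String 2: 'ml2TLnOg' → valid
String 3: '$fFX5Q==' → invalid (bad char(s): ['$'])
String 4: 'rj48' → valid
String 5: 'hbWV' → valid

Answer: yes yes no yes yes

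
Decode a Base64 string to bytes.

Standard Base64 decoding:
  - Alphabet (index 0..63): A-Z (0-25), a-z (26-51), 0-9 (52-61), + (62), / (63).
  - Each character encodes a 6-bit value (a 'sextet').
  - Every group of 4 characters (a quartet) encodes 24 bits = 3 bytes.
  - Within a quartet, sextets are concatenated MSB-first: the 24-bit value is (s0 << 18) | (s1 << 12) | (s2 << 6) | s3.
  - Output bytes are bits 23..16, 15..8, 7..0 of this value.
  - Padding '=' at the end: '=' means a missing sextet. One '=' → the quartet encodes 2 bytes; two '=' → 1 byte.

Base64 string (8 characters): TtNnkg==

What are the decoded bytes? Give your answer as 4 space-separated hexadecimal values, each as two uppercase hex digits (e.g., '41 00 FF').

Answer: 4E D3 67 92

Derivation:
After char 0 ('T'=19): chars_in_quartet=1 acc=0x13 bytes_emitted=0
After char 1 ('t'=45): chars_in_quartet=2 acc=0x4ED bytes_emitted=0
After char 2 ('N'=13): chars_in_quartet=3 acc=0x13B4D bytes_emitted=0
After char 3 ('n'=39): chars_in_quartet=4 acc=0x4ED367 -> emit 4E D3 67, reset; bytes_emitted=3
After char 4 ('k'=36): chars_in_quartet=1 acc=0x24 bytes_emitted=3
After char 5 ('g'=32): chars_in_quartet=2 acc=0x920 bytes_emitted=3
Padding '==': partial quartet acc=0x920 -> emit 92; bytes_emitted=4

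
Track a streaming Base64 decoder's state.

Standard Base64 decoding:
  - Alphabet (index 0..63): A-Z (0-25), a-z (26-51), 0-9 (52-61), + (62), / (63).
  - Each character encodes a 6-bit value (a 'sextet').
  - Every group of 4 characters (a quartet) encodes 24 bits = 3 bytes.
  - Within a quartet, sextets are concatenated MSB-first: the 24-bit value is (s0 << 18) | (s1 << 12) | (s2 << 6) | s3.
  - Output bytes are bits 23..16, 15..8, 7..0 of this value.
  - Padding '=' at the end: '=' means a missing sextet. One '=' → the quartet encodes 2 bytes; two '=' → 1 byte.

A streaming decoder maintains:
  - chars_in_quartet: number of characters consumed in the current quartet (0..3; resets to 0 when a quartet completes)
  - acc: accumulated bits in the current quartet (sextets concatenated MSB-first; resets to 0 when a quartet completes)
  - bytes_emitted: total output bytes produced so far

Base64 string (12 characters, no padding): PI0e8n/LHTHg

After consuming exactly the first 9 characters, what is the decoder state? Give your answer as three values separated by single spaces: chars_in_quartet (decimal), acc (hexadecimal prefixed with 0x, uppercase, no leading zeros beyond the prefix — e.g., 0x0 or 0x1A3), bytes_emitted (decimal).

After char 0 ('P'=15): chars_in_quartet=1 acc=0xF bytes_emitted=0
After char 1 ('I'=8): chars_in_quartet=2 acc=0x3C8 bytes_emitted=0
After char 2 ('0'=52): chars_in_quartet=3 acc=0xF234 bytes_emitted=0
After char 3 ('e'=30): chars_in_quartet=4 acc=0x3C8D1E -> emit 3C 8D 1E, reset; bytes_emitted=3
After char 4 ('8'=60): chars_in_quartet=1 acc=0x3C bytes_emitted=3
After char 5 ('n'=39): chars_in_quartet=2 acc=0xF27 bytes_emitted=3
After char 6 ('/'=63): chars_in_quartet=3 acc=0x3C9FF bytes_emitted=3
After char 7 ('L'=11): chars_in_quartet=4 acc=0xF27FCB -> emit F2 7F CB, reset; bytes_emitted=6
After char 8 ('H'=7): chars_in_quartet=1 acc=0x7 bytes_emitted=6

Answer: 1 0x7 6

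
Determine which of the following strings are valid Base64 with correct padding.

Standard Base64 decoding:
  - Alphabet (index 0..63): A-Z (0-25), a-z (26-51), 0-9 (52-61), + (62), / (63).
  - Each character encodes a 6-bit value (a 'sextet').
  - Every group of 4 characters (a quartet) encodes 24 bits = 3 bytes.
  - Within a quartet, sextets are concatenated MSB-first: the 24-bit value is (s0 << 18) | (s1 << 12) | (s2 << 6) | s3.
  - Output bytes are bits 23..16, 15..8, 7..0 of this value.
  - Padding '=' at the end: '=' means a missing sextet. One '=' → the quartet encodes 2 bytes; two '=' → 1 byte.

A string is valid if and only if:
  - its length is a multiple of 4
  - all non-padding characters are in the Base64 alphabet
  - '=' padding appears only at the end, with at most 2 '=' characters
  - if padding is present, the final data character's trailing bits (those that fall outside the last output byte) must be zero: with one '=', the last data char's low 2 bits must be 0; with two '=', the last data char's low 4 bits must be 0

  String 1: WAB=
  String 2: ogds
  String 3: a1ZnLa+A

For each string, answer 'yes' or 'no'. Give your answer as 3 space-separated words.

Answer: no yes yes

Derivation:
String 1: 'WAB=' → invalid (bad trailing bits)
String 2: 'ogds' → valid
String 3: 'a1ZnLa+A' → valid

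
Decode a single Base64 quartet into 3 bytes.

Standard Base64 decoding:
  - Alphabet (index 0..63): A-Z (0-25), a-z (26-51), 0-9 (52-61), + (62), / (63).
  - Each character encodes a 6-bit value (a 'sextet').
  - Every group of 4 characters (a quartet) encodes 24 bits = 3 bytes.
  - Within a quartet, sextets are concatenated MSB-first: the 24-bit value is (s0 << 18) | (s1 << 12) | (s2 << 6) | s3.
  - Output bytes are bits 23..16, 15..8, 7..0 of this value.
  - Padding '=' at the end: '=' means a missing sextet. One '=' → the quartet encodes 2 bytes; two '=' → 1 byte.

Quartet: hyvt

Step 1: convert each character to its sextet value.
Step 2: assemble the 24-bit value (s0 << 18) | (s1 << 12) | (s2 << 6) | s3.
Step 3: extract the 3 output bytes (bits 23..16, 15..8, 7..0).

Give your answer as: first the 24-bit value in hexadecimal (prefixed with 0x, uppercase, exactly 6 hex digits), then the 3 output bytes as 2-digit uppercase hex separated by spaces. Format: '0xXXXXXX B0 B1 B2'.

Sextets: h=33, y=50, v=47, t=45
24-bit: (33<<18) | (50<<12) | (47<<6) | 45
      = 0x840000 | 0x032000 | 0x000BC0 | 0x00002D
      = 0x872BED
Bytes: (v>>16)&0xFF=87, (v>>8)&0xFF=2B, v&0xFF=ED

Answer: 0x872BED 87 2B ED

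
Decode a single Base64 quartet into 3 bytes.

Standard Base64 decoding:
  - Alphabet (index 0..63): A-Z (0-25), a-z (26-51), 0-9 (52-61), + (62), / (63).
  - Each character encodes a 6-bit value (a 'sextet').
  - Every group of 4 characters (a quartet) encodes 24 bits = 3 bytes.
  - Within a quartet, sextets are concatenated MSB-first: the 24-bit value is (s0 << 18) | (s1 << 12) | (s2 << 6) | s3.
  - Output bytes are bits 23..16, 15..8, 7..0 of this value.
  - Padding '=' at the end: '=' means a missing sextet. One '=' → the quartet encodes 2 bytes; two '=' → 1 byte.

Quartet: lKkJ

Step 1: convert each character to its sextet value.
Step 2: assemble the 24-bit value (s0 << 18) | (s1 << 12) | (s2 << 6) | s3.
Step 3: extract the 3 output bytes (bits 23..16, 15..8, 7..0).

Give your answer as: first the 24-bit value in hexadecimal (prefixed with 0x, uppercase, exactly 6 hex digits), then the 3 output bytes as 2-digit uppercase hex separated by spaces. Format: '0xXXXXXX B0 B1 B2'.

Sextets: l=37, K=10, k=36, J=9
24-bit: (37<<18) | (10<<12) | (36<<6) | 9
      = 0x940000 | 0x00A000 | 0x000900 | 0x000009
      = 0x94A909
Bytes: (v>>16)&0xFF=94, (v>>8)&0xFF=A9, v&0xFF=09

Answer: 0x94A909 94 A9 09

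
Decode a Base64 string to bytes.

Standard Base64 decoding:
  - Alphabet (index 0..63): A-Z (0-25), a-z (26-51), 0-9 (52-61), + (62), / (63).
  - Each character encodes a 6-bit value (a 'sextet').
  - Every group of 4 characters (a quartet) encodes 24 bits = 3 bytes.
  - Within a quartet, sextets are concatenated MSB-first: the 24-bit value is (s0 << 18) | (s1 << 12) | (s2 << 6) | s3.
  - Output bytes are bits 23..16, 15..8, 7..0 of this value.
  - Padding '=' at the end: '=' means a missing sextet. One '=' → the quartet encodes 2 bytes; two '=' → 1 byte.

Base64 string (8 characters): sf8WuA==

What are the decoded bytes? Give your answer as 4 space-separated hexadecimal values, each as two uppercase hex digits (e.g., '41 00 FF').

After char 0 ('s'=44): chars_in_quartet=1 acc=0x2C bytes_emitted=0
After char 1 ('f'=31): chars_in_quartet=2 acc=0xB1F bytes_emitted=0
After char 2 ('8'=60): chars_in_quartet=3 acc=0x2C7FC bytes_emitted=0
After char 3 ('W'=22): chars_in_quartet=4 acc=0xB1FF16 -> emit B1 FF 16, reset; bytes_emitted=3
After char 4 ('u'=46): chars_in_quartet=1 acc=0x2E bytes_emitted=3
After char 5 ('A'=0): chars_in_quartet=2 acc=0xB80 bytes_emitted=3
Padding '==': partial quartet acc=0xB80 -> emit B8; bytes_emitted=4

Answer: B1 FF 16 B8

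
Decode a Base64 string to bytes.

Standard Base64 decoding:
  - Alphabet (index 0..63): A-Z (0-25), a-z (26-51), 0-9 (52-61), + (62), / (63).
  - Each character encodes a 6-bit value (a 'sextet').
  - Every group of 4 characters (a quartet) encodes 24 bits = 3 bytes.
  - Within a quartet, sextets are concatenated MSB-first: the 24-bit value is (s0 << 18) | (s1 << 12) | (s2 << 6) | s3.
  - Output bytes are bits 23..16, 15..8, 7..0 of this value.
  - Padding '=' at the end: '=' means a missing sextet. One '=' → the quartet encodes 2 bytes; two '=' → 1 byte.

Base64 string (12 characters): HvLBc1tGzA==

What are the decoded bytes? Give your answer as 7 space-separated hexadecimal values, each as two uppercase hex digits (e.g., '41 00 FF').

Answer: 1E F2 C1 73 5B 46 CC

Derivation:
After char 0 ('H'=7): chars_in_quartet=1 acc=0x7 bytes_emitted=0
After char 1 ('v'=47): chars_in_quartet=2 acc=0x1EF bytes_emitted=0
After char 2 ('L'=11): chars_in_quartet=3 acc=0x7BCB bytes_emitted=0
After char 3 ('B'=1): chars_in_quartet=4 acc=0x1EF2C1 -> emit 1E F2 C1, reset; bytes_emitted=3
After char 4 ('c'=28): chars_in_quartet=1 acc=0x1C bytes_emitted=3
After char 5 ('1'=53): chars_in_quartet=2 acc=0x735 bytes_emitted=3
After char 6 ('t'=45): chars_in_quartet=3 acc=0x1CD6D bytes_emitted=3
After char 7 ('G'=6): chars_in_quartet=4 acc=0x735B46 -> emit 73 5B 46, reset; bytes_emitted=6
After char 8 ('z'=51): chars_in_quartet=1 acc=0x33 bytes_emitted=6
After char 9 ('A'=0): chars_in_quartet=2 acc=0xCC0 bytes_emitted=6
Padding '==': partial quartet acc=0xCC0 -> emit CC; bytes_emitted=7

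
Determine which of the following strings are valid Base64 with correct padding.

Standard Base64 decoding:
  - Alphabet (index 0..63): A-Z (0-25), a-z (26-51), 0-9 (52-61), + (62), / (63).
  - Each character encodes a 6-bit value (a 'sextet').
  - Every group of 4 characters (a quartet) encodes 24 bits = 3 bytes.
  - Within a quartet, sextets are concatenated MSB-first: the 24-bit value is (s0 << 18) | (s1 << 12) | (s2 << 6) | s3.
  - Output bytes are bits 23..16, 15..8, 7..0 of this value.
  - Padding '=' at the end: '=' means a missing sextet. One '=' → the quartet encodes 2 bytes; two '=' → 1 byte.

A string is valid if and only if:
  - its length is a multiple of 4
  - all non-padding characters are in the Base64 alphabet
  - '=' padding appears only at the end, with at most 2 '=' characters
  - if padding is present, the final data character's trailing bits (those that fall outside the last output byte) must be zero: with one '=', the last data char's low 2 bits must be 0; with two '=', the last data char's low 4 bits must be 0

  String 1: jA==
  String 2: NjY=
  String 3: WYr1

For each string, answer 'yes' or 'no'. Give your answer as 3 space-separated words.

String 1: 'jA==' → valid
String 2: 'NjY=' → valid
String 3: 'WYr1' → valid

Answer: yes yes yes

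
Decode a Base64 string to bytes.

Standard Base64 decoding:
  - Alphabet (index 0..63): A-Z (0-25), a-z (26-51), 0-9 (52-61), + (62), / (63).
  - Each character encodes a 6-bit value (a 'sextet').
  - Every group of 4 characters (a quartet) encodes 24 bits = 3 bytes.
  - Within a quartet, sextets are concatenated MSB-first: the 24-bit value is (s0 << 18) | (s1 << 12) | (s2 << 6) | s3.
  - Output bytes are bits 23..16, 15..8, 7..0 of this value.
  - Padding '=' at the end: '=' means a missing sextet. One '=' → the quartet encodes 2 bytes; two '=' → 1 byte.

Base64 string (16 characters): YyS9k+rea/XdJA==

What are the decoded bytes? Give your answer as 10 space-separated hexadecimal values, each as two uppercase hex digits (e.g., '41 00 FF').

After char 0 ('Y'=24): chars_in_quartet=1 acc=0x18 bytes_emitted=0
After char 1 ('y'=50): chars_in_quartet=2 acc=0x632 bytes_emitted=0
After char 2 ('S'=18): chars_in_quartet=3 acc=0x18C92 bytes_emitted=0
After char 3 ('9'=61): chars_in_quartet=4 acc=0x6324BD -> emit 63 24 BD, reset; bytes_emitted=3
After char 4 ('k'=36): chars_in_quartet=1 acc=0x24 bytes_emitted=3
After char 5 ('+'=62): chars_in_quartet=2 acc=0x93E bytes_emitted=3
After char 6 ('r'=43): chars_in_quartet=3 acc=0x24FAB bytes_emitted=3
After char 7 ('e'=30): chars_in_quartet=4 acc=0x93EADE -> emit 93 EA DE, reset; bytes_emitted=6
After char 8 ('a'=26): chars_in_quartet=1 acc=0x1A bytes_emitted=6
After char 9 ('/'=63): chars_in_quartet=2 acc=0x6BF bytes_emitted=6
After char 10 ('X'=23): chars_in_quartet=3 acc=0x1AFD7 bytes_emitted=6
After char 11 ('d'=29): chars_in_quartet=4 acc=0x6BF5DD -> emit 6B F5 DD, reset; bytes_emitted=9
After char 12 ('J'=9): chars_in_quartet=1 acc=0x9 bytes_emitted=9
After char 13 ('A'=0): chars_in_quartet=2 acc=0x240 bytes_emitted=9
Padding '==': partial quartet acc=0x240 -> emit 24; bytes_emitted=10

Answer: 63 24 BD 93 EA DE 6B F5 DD 24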